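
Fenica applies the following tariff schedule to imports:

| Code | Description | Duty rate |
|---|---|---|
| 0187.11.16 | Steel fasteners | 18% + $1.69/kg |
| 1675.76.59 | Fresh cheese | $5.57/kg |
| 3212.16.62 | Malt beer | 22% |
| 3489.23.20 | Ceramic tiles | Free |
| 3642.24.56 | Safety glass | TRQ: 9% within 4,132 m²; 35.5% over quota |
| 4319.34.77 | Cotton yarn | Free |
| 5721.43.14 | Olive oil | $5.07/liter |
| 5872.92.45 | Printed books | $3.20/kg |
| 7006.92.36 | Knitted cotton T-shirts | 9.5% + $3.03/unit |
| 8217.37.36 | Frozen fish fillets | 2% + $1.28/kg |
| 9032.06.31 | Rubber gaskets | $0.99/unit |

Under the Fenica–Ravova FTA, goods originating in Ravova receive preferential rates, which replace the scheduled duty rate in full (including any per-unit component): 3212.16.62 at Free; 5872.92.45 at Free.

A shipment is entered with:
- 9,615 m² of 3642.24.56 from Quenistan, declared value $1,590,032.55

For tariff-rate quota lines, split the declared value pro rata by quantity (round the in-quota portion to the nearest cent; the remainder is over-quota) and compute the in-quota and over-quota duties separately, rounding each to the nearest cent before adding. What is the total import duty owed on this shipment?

$383,384.72

Line 1 (3642.24.56, Quenistan, 9,615 m², $1,590,032.55):
Code 3642.24.56 is under a tariff-rate quota (threshold 4,132 m²). In-quota: 4,132 m² at 9%; over-quota: 5,483 m² at 35.5%.
Pro-rata value split: in-quota = $1,590,032.55 × 4,132/9,615 = $683,308.84; over-quota = $1,590,032.55 − $683,308.84 = $906,723.71.
In-quota duty = $683,308.84 × 9% = $61,497.80. Over-quota duty = $906,723.71 × 35.5% = $321,886.92.
Line duty = $61,497.80 + $321,886.92 = $383,384.72.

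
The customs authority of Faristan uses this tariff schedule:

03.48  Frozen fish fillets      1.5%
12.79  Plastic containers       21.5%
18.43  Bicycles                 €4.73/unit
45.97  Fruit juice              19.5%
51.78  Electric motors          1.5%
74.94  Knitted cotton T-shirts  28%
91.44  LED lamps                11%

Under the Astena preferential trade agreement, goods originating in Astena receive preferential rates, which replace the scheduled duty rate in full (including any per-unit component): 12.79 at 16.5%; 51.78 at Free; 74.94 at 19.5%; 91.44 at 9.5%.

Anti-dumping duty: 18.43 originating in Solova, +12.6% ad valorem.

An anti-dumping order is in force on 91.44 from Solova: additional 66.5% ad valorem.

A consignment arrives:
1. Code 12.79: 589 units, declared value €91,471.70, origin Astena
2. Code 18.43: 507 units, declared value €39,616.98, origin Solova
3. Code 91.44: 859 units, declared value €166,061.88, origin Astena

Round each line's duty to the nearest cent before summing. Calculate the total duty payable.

€38,258.56

Line 1 (12.79, Astena, 589 units, €91,471.70):
Base rate for 12.79 is 21.5%.
Origin Astena qualifies under the Faristan–Astena agreement and 12.79 is covered: preferential rate 16.5% applies instead.
Duty = €91,471.70 × 16.5% = €15,092.83.
Line 2 (18.43, Solova, 507 units, €39,616.98):
Base rate for 18.43 is €4.73/unit.
Additional duty on 18.43 from Solova: +12.6% ad valorem. Applied ad valorem rate = 12.6%.
Duty = €39,616.98 × 12.6% + 507 × €4.73 = €7,389.85.
Line 3 (91.44, Astena, 859 units, €166,061.88):
Base rate for 91.44 is 11%.
Origin Astena qualifies under the Faristan–Astena agreement and 91.44 is covered: preferential rate 9.5% applies instead.
The additional-duty order on 91.44 targets Solova, not Astena; it does not apply.
Duty = €166,061.88 × 9.5% = €15,775.88.
Total = €15,092.83 + €7,389.85 + €15,775.88 = €38,258.56.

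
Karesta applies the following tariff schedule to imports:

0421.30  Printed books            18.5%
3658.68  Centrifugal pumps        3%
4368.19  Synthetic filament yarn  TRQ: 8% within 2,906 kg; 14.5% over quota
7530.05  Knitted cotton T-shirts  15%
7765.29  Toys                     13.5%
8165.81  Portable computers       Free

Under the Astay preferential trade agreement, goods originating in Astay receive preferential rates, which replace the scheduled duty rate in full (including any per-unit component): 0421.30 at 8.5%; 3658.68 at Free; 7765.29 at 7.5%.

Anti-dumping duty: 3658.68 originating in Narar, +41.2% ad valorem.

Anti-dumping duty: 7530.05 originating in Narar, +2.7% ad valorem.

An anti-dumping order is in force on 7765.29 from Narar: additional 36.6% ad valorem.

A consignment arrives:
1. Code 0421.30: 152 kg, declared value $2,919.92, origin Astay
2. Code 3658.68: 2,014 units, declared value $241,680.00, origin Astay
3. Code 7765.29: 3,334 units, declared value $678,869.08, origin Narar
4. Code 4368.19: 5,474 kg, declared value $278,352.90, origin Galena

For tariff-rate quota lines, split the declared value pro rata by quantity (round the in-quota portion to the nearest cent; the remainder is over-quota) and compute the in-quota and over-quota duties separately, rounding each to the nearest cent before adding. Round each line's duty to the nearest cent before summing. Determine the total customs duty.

$371,117.72

Line 1 (0421.30, Astay, 152 kg, $2,919.92):
Base rate for 0421.30 is 18.5%.
Origin Astay qualifies under the Karesta–Astay agreement and 0421.30 is covered: preferential rate 8.5% applies instead.
Duty = $2,919.92 × 8.5% = $248.19.
Line 2 (3658.68, Astay, 2,014 units, $241,680.00):
Base rate for 3658.68 is 3%.
Origin Astay qualifies under the Karesta–Astay agreement and 3658.68 is covered: preferential rate Free applies instead.
The additional-duty order on 3658.68 targets Narar, not Astay; it does not apply.
Duty = $241,680.00 × 0% = $0.00.
Line 3 (7765.29, Narar, 3,334 units, $678,869.08):
Base rate for 7765.29 is 13.5%.
7765.29 has an FTA preferential rate, but origin Narar is not Astay; base rate stands.
Additional duty on 7765.29 from Narar: +36.6%. Applied ad valorem rate: 13.5% + 36.6% = 50.1%.
Duty = $678,869.08 × 50.1% = $340,113.41.
Line 4 (4368.19, Galena, 5,474 kg, $278,352.90):
Code 4368.19 is under a tariff-rate quota (threshold 2,906 kg). In-quota: 2,906 kg at 8%; over-quota: 2,568 kg at 14.5%.
Pro-rata value split: in-quota = $278,352.90 × 2,906/5,474 = $147,770.10; over-quota = $278,352.90 − $147,770.10 = $130,582.80.
In-quota duty = $147,770.10 × 8% = $11,821.61. Over-quota duty = $130,582.80 × 14.5% = $18,934.51.
Line duty = $11,821.61 + $18,934.51 = $30,756.12.
Total = $248.19 + $0.00 + $340,113.41 + $30,756.12 = $371,117.72.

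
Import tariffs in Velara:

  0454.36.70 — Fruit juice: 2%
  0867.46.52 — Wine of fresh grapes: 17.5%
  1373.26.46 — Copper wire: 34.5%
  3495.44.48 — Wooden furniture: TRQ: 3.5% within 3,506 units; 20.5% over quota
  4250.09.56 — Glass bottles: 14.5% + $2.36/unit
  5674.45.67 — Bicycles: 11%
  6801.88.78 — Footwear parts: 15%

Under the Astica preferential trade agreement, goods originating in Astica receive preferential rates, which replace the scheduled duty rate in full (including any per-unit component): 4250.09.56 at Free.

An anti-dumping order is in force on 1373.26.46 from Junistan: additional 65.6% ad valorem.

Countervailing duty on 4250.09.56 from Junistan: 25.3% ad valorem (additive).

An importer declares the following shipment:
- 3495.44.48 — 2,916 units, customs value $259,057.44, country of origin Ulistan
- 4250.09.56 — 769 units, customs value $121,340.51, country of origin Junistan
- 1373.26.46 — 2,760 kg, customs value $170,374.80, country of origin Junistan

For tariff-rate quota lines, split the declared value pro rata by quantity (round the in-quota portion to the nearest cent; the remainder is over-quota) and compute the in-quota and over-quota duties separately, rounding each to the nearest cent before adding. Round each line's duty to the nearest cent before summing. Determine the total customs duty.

Line 1 (3495.44.48, Ulistan, 2,916 units, $259,057.44):
Code 3495.44.48 is under a tariff-rate quota (threshold 3,506 units). Quantity 2,916 units is within the quota, so the in-quota rate 3.5% applies to the full value.
Duty = $259,057.44 × 3.5% = $9,067.01.
Line 2 (4250.09.56, Junistan, 769 units, $121,340.51):
Base rate for 4250.09.56 is 14.5% + $2.36/unit.
4250.09.56 has an FTA preferential rate, but origin Junistan is not Astica; base rate stands.
Additional duty on 4250.09.56 from Junistan: +25.3%. Applied ad valorem rate: 14.5% + 25.3% = 39.8%.
Duty = $121,340.51 × 39.8% + 769 × $2.36 = $50,108.36.
Line 3 (1373.26.46, Junistan, 2,760 kg, $170,374.80):
Base rate for 1373.26.46 is 34.5%.
Additional duty on 1373.26.46 from Junistan: +65.6%. Applied ad valorem rate: 34.5% + 65.6% = 100.1%.
Duty = $170,374.80 × 100.1% = $170,545.17.
Total = $9,067.01 + $50,108.36 + $170,545.17 = $229,720.54.

$229,720.54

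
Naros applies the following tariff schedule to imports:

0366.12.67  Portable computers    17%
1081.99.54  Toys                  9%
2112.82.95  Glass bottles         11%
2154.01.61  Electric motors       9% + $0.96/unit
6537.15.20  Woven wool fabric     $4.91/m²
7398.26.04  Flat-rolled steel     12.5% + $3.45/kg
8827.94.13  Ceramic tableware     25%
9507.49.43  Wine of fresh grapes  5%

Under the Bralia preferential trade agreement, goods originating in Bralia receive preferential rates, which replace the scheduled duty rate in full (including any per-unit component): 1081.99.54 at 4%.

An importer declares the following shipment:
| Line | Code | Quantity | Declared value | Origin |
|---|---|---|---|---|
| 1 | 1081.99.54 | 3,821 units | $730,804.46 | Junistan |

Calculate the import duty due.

Line 1 (1081.99.54, Junistan, 3,821 units, $730,804.46):
Base rate for 1081.99.54 is 9%.
1081.99.54 has an FTA preferential rate, but origin Junistan is not Bralia; base rate stands.
Duty = $730,804.46 × 9% = $65,772.40.

$65,772.40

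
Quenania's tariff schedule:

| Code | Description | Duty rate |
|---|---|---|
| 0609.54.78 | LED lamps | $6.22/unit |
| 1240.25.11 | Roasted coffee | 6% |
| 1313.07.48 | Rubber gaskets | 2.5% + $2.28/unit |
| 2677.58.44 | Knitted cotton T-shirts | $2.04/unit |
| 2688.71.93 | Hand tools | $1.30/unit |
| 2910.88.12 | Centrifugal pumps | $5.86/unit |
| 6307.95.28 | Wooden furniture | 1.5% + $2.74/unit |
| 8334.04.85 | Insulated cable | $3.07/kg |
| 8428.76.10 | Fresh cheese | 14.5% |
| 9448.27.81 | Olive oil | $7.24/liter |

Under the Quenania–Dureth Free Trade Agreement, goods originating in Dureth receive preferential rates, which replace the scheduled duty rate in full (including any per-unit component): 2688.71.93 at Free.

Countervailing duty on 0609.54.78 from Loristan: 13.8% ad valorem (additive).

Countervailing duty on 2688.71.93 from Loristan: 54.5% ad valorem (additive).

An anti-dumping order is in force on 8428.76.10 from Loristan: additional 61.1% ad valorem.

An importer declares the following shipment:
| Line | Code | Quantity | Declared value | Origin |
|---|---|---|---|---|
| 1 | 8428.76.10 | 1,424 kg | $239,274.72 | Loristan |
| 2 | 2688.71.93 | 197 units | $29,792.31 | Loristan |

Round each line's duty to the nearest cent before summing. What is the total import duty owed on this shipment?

Line 1 (8428.76.10, Loristan, 1,424 kg, $239,274.72):
Base rate for 8428.76.10 is 14.5%.
Additional duty on 8428.76.10 from Loristan: +61.1%. Applied ad valorem rate: 14.5% + 61.1% = 75.6%.
Duty = $239,274.72 × 75.6% = $180,891.69.
Line 2 (2688.71.93, Loristan, 197 units, $29,792.31):
Base rate for 2688.71.93 is $1.30/unit.
2688.71.93 has an FTA preferential rate, but origin Loristan is not Dureth; base rate stands.
Additional duty on 2688.71.93 from Loristan: +54.5% ad valorem. Applied ad valorem rate = 54.5%.
Duty = $29,792.31 × 54.5% + 197 × $1.30 = $16,492.91.
Total = $180,891.69 + $16,492.91 = $197,384.60.

$197,384.60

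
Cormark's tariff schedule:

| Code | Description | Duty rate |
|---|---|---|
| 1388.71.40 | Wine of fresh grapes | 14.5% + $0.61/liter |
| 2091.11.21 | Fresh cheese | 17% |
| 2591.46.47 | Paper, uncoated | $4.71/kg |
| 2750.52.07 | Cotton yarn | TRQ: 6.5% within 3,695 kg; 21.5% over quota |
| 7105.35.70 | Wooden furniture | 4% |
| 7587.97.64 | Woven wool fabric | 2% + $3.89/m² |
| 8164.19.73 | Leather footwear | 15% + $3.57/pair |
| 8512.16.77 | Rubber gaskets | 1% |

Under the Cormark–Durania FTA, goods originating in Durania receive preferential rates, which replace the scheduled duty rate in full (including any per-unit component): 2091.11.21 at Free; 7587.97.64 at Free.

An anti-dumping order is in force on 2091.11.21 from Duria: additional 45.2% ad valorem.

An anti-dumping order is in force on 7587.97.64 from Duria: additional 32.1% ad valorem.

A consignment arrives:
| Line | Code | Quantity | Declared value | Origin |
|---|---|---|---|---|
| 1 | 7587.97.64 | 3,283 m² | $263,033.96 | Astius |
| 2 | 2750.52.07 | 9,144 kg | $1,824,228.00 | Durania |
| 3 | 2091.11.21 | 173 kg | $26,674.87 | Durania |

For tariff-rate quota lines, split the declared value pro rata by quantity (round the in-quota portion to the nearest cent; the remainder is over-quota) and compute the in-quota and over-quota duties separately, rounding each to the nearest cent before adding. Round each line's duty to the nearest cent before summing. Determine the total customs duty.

$299,667.69

Line 1 (7587.97.64, Astius, 3,283 m², $263,033.96):
Base rate for 7587.97.64 is 2% + $3.89/m².
7587.97.64 has an FTA preferential rate, but origin Astius is not Durania; base rate stands.
The additional-duty order on 7587.97.64 targets Duria, not Astius; it does not apply.
Duty = $263,033.96 × 2% + 3,283 × $3.89 = $18,031.55.
Line 2 (2750.52.07, Durania, 9,144 kg, $1,824,228.00):
Code 2750.52.07 is under a tariff-rate quota (threshold 3,695 kg). In-quota: 3,695 kg at 6.5%; over-quota: 5,449 kg at 21.5%.
Pro-rata value split: in-quota = $1,824,228.00 × 3,695/9,144 = $737,152.50; over-quota = $1,824,228.00 − $737,152.50 = $1,087,075.50.
In-quota duty = $737,152.50 × 6.5% = $47,914.91. Over-quota duty = $1,087,075.50 × 21.5% = $233,721.23.
Line duty = $47,914.91 + $233,721.23 = $281,636.14.
Line 3 (2091.11.21, Durania, 173 kg, $26,674.87):
Base rate for 2091.11.21 is 17%.
Origin Durania qualifies under the Cormark–Durania agreement and 2091.11.21 is covered: preferential rate Free applies instead.
The additional-duty order on 2091.11.21 targets Duria, not Durania; it does not apply.
Duty = $26,674.87 × 0% = $0.00.
Total = $18,031.55 + $281,636.14 + $0.00 = $299,667.69.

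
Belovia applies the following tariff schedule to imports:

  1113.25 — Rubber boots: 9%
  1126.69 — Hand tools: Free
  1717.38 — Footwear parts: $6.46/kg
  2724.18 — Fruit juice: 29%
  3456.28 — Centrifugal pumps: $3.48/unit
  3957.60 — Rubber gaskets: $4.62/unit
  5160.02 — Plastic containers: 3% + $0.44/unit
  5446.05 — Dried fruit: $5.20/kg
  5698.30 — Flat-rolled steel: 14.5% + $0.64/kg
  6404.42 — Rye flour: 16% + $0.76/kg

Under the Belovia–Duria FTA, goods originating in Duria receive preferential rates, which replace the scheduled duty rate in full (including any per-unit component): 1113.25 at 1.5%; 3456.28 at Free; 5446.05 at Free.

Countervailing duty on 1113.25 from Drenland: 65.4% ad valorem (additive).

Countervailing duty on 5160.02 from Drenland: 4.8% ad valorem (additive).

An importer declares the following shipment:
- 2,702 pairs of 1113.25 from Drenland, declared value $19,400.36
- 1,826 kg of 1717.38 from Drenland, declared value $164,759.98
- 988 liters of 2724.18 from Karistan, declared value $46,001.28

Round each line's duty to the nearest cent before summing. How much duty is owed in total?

$39,570.20

Line 1 (1113.25, Drenland, 2,702 pairs, $19,400.36):
Base rate for 1113.25 is 9%.
1113.25 has an FTA preferential rate, but origin Drenland is not Duria; base rate stands.
Additional duty on 1113.25 from Drenland: +65.4%. Applied ad valorem rate: 9% + 65.4% = 74.4%.
Duty = $19,400.36 × 74.4% = $14,433.87.
Line 2 (1717.38, Drenland, 1,826 kg, $164,759.98):
Base rate for 1717.38 is $6.46/kg.
Duty = 1,826 × $6.46 = $11,795.96.
Line 3 (2724.18, Karistan, 988 liters, $46,001.28):
Base rate for 2724.18 is 29%.
Duty = $46,001.28 × 29% = $13,340.37.
Total = $14,433.87 + $11,795.96 + $13,340.37 = $39,570.20.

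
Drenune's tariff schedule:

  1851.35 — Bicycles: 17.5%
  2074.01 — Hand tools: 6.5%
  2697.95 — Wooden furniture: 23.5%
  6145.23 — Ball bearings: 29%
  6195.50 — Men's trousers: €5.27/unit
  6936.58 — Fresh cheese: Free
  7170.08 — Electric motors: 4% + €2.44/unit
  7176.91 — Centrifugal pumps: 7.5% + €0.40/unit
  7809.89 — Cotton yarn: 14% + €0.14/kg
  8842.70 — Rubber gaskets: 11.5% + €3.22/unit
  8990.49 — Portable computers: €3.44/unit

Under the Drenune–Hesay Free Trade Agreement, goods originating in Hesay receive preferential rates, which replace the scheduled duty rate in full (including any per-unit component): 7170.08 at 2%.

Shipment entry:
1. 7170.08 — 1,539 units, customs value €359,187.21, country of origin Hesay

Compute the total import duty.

€7,183.74

Line 1 (7170.08, Hesay, 1,539 units, €359,187.21):
Base rate for 7170.08 is 4% + €2.44/unit.
Origin Hesay qualifies under the Drenune–Hesay agreement and 7170.08 is covered: preferential rate 2% applies instead.
Duty = €359,187.21 × 2% = €7,183.74.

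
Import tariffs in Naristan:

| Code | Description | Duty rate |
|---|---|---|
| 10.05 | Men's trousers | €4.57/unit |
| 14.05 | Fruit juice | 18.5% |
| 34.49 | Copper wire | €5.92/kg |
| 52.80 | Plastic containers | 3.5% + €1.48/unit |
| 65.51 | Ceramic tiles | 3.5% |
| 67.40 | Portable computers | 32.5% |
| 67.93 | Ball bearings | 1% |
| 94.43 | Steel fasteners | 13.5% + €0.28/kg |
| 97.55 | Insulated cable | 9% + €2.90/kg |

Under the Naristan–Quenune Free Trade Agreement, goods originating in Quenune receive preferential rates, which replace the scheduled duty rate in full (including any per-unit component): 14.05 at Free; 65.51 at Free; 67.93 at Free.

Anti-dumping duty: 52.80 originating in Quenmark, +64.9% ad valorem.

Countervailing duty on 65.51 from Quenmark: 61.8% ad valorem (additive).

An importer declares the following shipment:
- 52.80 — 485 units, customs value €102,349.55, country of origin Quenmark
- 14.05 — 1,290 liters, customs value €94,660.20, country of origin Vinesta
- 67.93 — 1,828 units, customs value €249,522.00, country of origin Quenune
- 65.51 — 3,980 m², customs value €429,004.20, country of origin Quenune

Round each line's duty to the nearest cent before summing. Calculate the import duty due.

€88,237.03

Line 1 (52.80, Quenmark, 485 units, €102,349.55):
Base rate for 52.80 is 3.5% + €1.48/unit.
Additional duty on 52.80 from Quenmark: +64.9%. Applied ad valorem rate: 3.5% + 64.9% = 68.4%.
Duty = €102,349.55 × 68.4% + 485 × €1.48 = €70,724.89.
Line 2 (14.05, Vinesta, 1,290 liters, €94,660.20):
Base rate for 14.05 is 18.5%.
14.05 has an FTA preferential rate, but origin Vinesta is not Quenune; base rate stands.
Duty = €94,660.20 × 18.5% = €17,512.14.
Line 3 (67.93, Quenune, 1,828 units, €249,522.00):
Base rate for 67.93 is 1%.
Origin Quenune qualifies under the Naristan–Quenune agreement and 67.93 is covered: preferential rate Free applies instead.
Duty = €249,522.00 × 0% = €0.00.
Line 4 (65.51, Quenune, 3,980 m², €429,004.20):
Base rate for 65.51 is 3.5%.
Origin Quenune qualifies under the Naristan–Quenune agreement and 65.51 is covered: preferential rate Free applies instead.
The additional-duty order on 65.51 targets Quenmark, not Quenune; it does not apply.
Duty = €429,004.20 × 0% = €0.00.
Total = €70,724.89 + €17,512.14 + €0.00 + €0.00 = €88,237.03.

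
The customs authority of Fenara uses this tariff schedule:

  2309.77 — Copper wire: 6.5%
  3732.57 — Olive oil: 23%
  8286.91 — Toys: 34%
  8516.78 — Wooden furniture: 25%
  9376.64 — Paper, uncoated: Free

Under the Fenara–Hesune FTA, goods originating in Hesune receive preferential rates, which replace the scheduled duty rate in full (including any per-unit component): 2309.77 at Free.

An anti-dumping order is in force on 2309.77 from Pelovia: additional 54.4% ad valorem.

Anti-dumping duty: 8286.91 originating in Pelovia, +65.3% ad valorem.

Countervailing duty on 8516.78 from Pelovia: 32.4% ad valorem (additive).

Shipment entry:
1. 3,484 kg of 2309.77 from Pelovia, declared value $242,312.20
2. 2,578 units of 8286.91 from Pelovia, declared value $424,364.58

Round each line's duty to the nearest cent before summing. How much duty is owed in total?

$568,962.16

Line 1 (2309.77, Pelovia, 3,484 kg, $242,312.20):
Base rate for 2309.77 is 6.5%.
2309.77 has an FTA preferential rate, but origin Pelovia is not Hesune; base rate stands.
Additional duty on 2309.77 from Pelovia: +54.4%. Applied ad valorem rate: 6.5% + 54.4% = 60.9%.
Duty = $242,312.20 × 60.9% = $147,568.13.
Line 2 (8286.91, Pelovia, 2,578 units, $424,364.58):
Base rate for 8286.91 is 34%.
Additional duty on 8286.91 from Pelovia: +65.3%. Applied ad valorem rate: 34% + 65.3% = 99.3%.
Duty = $424,364.58 × 99.3% = $421,394.03.
Total = $147,568.13 + $421,394.03 = $568,962.16.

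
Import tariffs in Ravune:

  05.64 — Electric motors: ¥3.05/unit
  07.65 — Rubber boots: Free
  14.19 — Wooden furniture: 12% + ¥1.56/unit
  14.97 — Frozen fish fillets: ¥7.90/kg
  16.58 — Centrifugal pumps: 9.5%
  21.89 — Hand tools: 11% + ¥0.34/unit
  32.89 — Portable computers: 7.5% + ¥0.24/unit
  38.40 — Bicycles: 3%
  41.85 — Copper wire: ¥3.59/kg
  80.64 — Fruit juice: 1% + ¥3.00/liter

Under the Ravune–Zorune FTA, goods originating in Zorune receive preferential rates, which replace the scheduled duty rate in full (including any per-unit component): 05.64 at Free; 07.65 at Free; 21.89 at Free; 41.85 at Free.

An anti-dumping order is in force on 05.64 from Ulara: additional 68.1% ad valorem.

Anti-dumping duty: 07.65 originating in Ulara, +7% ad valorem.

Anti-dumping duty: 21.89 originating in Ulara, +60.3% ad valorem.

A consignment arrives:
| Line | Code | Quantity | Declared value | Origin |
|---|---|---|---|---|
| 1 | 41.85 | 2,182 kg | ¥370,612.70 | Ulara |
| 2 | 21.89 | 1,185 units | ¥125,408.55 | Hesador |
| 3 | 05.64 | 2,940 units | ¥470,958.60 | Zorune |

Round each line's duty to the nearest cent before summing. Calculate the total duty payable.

¥22,031.22

Line 1 (41.85, Ulara, 2,182 kg, ¥370,612.70):
Base rate for 41.85 is ¥3.59/kg.
41.85 has an FTA preferential rate, but origin Ulara is not Zorune; base rate stands.
Duty = 2,182 × ¥3.59 = ¥7,833.38.
Line 2 (21.89, Hesador, 1,185 units, ¥125,408.55):
Base rate for 21.89 is 11% + ¥0.34/unit.
21.89 has an FTA preferential rate, but origin Hesador is not Zorune; base rate stands.
The additional-duty order on 21.89 targets Ulara, not Hesador; it does not apply.
Duty = ¥125,408.55 × 11% + 1,185 × ¥0.34 = ¥14,197.84.
Line 3 (05.64, Zorune, 2,940 units, ¥470,958.60):
Base rate for 05.64 is ¥3.05/unit.
Origin Zorune qualifies under the Ravune–Zorune agreement and 05.64 is covered: preferential rate Free applies instead.
The additional-duty order on 05.64 targets Ulara, not Zorune; it does not apply.
Duty = ¥470,958.60 × 0% = ¥0.00.
Total = ¥7,833.38 + ¥14,197.84 + ¥0.00 = ¥22,031.22.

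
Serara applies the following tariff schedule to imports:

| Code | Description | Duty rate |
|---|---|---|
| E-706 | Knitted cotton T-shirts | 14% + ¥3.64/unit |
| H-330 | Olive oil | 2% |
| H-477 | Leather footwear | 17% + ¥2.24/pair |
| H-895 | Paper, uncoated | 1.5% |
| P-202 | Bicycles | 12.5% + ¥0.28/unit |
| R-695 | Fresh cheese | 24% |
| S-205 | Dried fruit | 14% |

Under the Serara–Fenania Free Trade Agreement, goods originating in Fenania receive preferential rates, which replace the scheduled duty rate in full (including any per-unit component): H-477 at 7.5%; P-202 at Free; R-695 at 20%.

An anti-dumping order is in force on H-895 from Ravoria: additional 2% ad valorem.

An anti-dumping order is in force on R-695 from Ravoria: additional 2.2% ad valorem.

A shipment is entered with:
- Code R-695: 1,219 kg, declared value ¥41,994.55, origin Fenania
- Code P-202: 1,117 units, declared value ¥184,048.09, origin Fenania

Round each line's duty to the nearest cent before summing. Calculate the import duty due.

Line 1 (R-695, Fenania, 1,219 kg, ¥41,994.55):
Base rate for R-695 is 24%.
Origin Fenania qualifies under the Serara–Fenania agreement and R-695 is covered: preferential rate 20% applies instead.
The additional-duty order on R-695 targets Ravoria, not Fenania; it does not apply.
Duty = ¥41,994.55 × 20% = ¥8,398.91.
Line 2 (P-202, Fenania, 1,117 units, ¥184,048.09):
Base rate for P-202 is 12.5% + ¥0.28/unit.
Origin Fenania qualifies under the Serara–Fenania agreement and P-202 is covered: preferential rate Free applies instead.
Duty = ¥184,048.09 × 0% = ¥0.00.
Total = ¥8,398.91 + ¥0.00 = ¥8,398.91.

¥8,398.91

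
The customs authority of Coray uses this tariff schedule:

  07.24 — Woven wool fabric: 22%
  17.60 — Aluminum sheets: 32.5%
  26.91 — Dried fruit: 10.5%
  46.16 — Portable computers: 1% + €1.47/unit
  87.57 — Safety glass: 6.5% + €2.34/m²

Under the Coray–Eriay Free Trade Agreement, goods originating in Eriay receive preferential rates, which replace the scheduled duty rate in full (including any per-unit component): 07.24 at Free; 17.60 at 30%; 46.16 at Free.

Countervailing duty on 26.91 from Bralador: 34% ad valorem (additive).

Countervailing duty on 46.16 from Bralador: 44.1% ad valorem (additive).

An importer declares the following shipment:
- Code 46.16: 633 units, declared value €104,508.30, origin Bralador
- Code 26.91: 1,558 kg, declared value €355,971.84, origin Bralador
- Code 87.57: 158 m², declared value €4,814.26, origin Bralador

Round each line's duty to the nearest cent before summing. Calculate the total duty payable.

Line 1 (46.16, Bralador, 633 units, €104,508.30):
Base rate for 46.16 is 1% + €1.47/unit.
46.16 has an FTA preferential rate, but origin Bralador is not Eriay; base rate stands.
Additional duty on 46.16 from Bralador: +44.1%. Applied ad valorem rate: 1% + 44.1% = 45.1%.
Duty = €104,508.30 × 45.1% + 633 × €1.47 = €48,063.75.
Line 2 (26.91, Bralador, 1,558 kg, €355,971.84):
Base rate for 26.91 is 10.5%.
Additional duty on 26.91 from Bralador: +34%. Applied ad valorem rate: 10.5% + 34% = 44.5%.
Duty = €355,971.84 × 44.5% = €158,407.47.
Line 3 (87.57, Bralador, 158 m², €4,814.26):
Base rate for 87.57 is 6.5% + €2.34/m².
Duty = €4,814.26 × 6.5% + 158 × €2.34 = €682.65.
Total = €48,063.75 + €158,407.47 + €682.65 = €207,153.87.

€207,153.87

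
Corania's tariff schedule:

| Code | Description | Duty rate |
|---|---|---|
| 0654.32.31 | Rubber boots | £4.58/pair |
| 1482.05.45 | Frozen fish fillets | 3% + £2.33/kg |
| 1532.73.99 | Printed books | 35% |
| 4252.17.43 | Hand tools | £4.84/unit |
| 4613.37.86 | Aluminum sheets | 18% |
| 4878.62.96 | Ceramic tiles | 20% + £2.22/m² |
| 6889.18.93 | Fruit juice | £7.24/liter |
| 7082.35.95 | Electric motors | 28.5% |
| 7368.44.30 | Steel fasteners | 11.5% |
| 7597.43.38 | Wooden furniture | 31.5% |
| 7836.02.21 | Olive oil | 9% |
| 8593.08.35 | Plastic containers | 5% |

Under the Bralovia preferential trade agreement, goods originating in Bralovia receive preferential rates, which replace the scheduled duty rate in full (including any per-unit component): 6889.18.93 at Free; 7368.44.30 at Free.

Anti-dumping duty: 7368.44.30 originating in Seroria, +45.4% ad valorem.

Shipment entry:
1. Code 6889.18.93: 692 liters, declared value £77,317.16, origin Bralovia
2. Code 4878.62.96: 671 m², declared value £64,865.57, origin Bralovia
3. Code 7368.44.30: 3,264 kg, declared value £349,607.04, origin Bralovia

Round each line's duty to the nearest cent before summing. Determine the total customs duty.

Line 1 (6889.18.93, Bralovia, 692 liters, £77,317.16):
Base rate for 6889.18.93 is £7.24/liter.
Origin Bralovia qualifies under the Corania–Bralovia agreement and 6889.18.93 is covered: preferential rate Free applies instead.
Duty = £77,317.16 × 0% = £0.00.
Line 2 (4878.62.96, Bralovia, 671 m², £64,865.57):
Base rate for 4878.62.96 is 20% + £2.22/m².
Origin Bralovia is the FTA partner but 4878.62.96 is not on the preference list; base rate stands.
Duty = £64,865.57 × 20% + 671 × £2.22 = £14,462.73.
Line 3 (7368.44.30, Bralovia, 3,264 kg, £349,607.04):
Base rate for 7368.44.30 is 11.5%.
Origin Bralovia qualifies under the Corania–Bralovia agreement and 7368.44.30 is covered: preferential rate Free applies instead.
The additional-duty order on 7368.44.30 targets Seroria, not Bralovia; it does not apply.
Duty = £349,607.04 × 0% = £0.00.
Total = £0.00 + £14,462.73 + £0.00 = £14,462.73.

£14,462.73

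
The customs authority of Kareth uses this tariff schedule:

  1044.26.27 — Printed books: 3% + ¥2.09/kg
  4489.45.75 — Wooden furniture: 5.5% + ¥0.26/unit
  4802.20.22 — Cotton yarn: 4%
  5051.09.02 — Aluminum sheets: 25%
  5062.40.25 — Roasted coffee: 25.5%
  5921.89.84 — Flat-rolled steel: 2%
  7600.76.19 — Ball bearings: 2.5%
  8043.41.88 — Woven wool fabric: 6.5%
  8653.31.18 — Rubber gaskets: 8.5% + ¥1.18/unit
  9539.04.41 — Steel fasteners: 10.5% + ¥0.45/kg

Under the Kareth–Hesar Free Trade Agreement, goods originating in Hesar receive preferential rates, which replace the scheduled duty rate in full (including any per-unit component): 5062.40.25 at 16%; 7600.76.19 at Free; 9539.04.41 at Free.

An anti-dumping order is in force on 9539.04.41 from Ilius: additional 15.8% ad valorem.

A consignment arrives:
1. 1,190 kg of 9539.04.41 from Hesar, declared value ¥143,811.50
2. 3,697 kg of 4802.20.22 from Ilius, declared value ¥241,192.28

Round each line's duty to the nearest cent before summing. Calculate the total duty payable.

¥9,647.69

Line 1 (9539.04.41, Hesar, 1,190 kg, ¥143,811.50):
Base rate for 9539.04.41 is 10.5% + ¥0.45/kg.
Origin Hesar qualifies under the Kareth–Hesar agreement and 9539.04.41 is covered: preferential rate Free applies instead.
The additional-duty order on 9539.04.41 targets Ilius, not Hesar; it does not apply.
Duty = ¥143,811.50 × 0% = ¥0.00.
Line 2 (4802.20.22, Ilius, 3,697 kg, ¥241,192.28):
Base rate for 4802.20.22 is 4%.
Duty = ¥241,192.28 × 4% = ¥9,647.69.
Total = ¥0.00 + ¥9,647.69 = ¥9,647.69.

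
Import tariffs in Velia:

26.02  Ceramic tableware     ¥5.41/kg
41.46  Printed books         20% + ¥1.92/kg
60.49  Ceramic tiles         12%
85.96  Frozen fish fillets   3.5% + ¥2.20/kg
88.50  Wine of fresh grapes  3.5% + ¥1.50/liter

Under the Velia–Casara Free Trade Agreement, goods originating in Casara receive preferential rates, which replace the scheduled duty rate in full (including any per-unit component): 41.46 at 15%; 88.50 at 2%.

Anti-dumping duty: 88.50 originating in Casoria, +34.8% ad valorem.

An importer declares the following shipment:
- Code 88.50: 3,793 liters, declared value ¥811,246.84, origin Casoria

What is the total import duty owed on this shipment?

Line 1 (88.50, Casoria, 3,793 liters, ¥811,246.84):
Base rate for 88.50 is 3.5% + ¥1.50/liter.
88.50 has an FTA preferential rate, but origin Casoria is not Casara; base rate stands.
Additional duty on 88.50 from Casoria: +34.8%. Applied ad valorem rate: 3.5% + 34.8% = 38.3%.
Duty = ¥811,246.84 × 38.3% + 3,793 × ¥1.50 = ¥316,397.04.

¥316,397.04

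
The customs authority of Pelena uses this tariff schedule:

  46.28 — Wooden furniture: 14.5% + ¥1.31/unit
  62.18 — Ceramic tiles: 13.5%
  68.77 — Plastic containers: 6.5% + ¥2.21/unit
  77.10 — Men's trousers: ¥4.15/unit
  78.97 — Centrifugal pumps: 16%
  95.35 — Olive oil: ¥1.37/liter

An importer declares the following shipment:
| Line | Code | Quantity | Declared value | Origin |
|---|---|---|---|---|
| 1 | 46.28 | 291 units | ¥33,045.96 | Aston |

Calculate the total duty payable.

¥5,172.87

Line 1 (46.28, Aston, 291 units, ¥33,045.96):
Base rate for 46.28 is 14.5% + ¥1.31/unit.
Duty = ¥33,045.96 × 14.5% + 291 × ¥1.31 = ¥5,172.87.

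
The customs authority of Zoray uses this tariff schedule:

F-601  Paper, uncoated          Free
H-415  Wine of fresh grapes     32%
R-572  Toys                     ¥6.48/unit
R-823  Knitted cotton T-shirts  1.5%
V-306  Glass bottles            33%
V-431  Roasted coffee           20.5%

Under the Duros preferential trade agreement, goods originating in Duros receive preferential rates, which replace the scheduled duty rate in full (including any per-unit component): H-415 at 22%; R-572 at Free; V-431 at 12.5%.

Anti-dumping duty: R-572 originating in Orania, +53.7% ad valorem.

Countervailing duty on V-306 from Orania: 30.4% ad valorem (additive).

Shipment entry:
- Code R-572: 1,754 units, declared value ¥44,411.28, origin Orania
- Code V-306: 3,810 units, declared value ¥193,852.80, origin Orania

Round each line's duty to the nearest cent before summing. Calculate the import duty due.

Line 1 (R-572, Orania, 1,754 units, ¥44,411.28):
Base rate for R-572 is ¥6.48/unit.
R-572 has an FTA preferential rate, but origin Orania is not Duros; base rate stands.
Additional duty on R-572 from Orania: +53.7% ad valorem. Applied ad valorem rate = 53.7%.
Duty = ¥44,411.28 × 53.7% + 1,754 × ¥6.48 = ¥35,214.78.
Line 2 (V-306, Orania, 3,810 units, ¥193,852.80):
Base rate for V-306 is 33%.
Additional duty on V-306 from Orania: +30.4%. Applied ad valorem rate: 33% + 30.4% = 63.4%.
Duty = ¥193,852.80 × 63.4% = ¥122,902.68.
Total = ¥35,214.78 + ¥122,902.68 = ¥158,117.46.

¥158,117.46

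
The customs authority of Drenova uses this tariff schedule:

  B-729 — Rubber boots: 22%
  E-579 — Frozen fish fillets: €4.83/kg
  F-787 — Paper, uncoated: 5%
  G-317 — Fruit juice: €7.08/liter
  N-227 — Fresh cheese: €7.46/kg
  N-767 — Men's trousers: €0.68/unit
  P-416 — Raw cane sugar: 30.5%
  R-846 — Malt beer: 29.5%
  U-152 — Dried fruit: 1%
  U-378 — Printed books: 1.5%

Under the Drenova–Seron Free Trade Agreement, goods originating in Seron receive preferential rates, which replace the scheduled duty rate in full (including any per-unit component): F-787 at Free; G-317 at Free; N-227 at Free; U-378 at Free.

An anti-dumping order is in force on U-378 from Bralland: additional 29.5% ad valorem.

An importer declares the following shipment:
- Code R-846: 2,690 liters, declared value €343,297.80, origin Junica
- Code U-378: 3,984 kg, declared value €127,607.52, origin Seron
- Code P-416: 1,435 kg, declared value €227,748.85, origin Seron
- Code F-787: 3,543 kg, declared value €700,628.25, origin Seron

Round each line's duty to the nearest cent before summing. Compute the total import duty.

€170,736.25

Line 1 (R-846, Junica, 2,690 liters, €343,297.80):
Base rate for R-846 is 29.5%.
Duty = €343,297.80 × 29.5% = €101,272.85.
Line 2 (U-378, Seron, 3,984 kg, €127,607.52):
Base rate for U-378 is 1.5%.
Origin Seron qualifies under the Drenova–Seron agreement and U-378 is covered: preferential rate Free applies instead.
The additional-duty order on U-378 targets Bralland, not Seron; it does not apply.
Duty = €127,607.52 × 0% = €0.00.
Line 3 (P-416, Seron, 1,435 kg, €227,748.85):
Base rate for P-416 is 30.5%.
Origin Seron is the FTA partner but P-416 is not on the preference list; base rate stands.
Duty = €227,748.85 × 30.5% = €69,463.40.
Line 4 (F-787, Seron, 3,543 kg, €700,628.25):
Base rate for F-787 is 5%.
Origin Seron qualifies under the Drenova–Seron agreement and F-787 is covered: preferential rate Free applies instead.
Duty = €700,628.25 × 0% = €0.00.
Total = €101,272.85 + €0.00 + €69,463.40 + €0.00 = €170,736.25.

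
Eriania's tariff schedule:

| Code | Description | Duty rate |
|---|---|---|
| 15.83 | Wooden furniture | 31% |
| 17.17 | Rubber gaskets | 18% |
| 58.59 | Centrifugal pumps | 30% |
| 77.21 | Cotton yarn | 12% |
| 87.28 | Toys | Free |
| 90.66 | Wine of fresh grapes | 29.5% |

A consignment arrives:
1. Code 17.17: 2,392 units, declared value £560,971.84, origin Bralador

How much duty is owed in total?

£100,974.93

Line 1 (17.17, Bralador, 2,392 units, £560,971.84):
Base rate for 17.17 is 18%.
Duty = £560,971.84 × 18% = £100,974.93.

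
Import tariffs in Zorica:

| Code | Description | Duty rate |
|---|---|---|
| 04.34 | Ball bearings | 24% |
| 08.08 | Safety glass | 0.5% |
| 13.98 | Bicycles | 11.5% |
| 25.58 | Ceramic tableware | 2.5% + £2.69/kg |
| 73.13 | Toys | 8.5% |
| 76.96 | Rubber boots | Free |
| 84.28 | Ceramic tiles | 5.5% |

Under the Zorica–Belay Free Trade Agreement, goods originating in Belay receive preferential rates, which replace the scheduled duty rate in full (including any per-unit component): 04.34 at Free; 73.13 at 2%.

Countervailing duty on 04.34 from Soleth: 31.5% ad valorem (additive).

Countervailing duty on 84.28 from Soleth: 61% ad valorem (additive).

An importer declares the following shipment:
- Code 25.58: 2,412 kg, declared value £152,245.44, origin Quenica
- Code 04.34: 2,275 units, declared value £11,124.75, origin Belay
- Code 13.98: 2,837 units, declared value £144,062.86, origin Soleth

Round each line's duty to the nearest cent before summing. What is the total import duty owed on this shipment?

£26,861.65

Line 1 (25.58, Quenica, 2,412 kg, £152,245.44):
Base rate for 25.58 is 2.5% + £2.69/kg.
Duty = £152,245.44 × 2.5% + 2,412 × £2.69 = £10,294.42.
Line 2 (04.34, Belay, 2,275 units, £11,124.75):
Base rate for 04.34 is 24%.
Origin Belay qualifies under the Zorica–Belay agreement and 04.34 is covered: preferential rate Free applies instead.
The additional-duty order on 04.34 targets Soleth, not Belay; it does not apply.
Duty = £11,124.75 × 0% = £0.00.
Line 3 (13.98, Soleth, 2,837 units, £144,062.86):
Base rate for 13.98 is 11.5%.
Duty = £144,062.86 × 11.5% = £16,567.23.
Total = £10,294.42 + £0.00 + £16,567.23 = £26,861.65.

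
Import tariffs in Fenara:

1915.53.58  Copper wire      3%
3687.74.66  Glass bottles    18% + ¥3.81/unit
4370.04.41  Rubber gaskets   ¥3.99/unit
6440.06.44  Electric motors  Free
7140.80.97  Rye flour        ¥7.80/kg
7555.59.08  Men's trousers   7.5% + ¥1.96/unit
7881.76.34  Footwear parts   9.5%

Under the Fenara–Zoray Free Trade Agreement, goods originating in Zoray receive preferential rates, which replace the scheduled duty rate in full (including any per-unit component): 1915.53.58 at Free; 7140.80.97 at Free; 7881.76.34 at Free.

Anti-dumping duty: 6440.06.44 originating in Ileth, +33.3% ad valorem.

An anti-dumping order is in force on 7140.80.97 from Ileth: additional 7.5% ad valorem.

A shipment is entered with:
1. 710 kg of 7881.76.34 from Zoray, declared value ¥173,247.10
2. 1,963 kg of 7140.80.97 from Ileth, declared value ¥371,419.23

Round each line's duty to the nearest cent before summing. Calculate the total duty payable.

¥43,167.84

Line 1 (7881.76.34, Zoray, 710 kg, ¥173,247.10):
Base rate for 7881.76.34 is 9.5%.
Origin Zoray qualifies under the Fenara–Zoray agreement and 7881.76.34 is covered: preferential rate Free applies instead.
Duty = ¥173,247.10 × 0% = ¥0.00.
Line 2 (7140.80.97, Ileth, 1,963 kg, ¥371,419.23):
Base rate for 7140.80.97 is ¥7.80/kg.
7140.80.97 has an FTA preferential rate, but origin Ileth is not Zoray; base rate stands.
Additional duty on 7140.80.97 from Ileth: +7.5% ad valorem. Applied ad valorem rate = 7.5%.
Duty = ¥371,419.23 × 7.5% + 1,963 × ¥7.80 = ¥43,167.84.
Total = ¥0.00 + ¥43,167.84 = ¥43,167.84.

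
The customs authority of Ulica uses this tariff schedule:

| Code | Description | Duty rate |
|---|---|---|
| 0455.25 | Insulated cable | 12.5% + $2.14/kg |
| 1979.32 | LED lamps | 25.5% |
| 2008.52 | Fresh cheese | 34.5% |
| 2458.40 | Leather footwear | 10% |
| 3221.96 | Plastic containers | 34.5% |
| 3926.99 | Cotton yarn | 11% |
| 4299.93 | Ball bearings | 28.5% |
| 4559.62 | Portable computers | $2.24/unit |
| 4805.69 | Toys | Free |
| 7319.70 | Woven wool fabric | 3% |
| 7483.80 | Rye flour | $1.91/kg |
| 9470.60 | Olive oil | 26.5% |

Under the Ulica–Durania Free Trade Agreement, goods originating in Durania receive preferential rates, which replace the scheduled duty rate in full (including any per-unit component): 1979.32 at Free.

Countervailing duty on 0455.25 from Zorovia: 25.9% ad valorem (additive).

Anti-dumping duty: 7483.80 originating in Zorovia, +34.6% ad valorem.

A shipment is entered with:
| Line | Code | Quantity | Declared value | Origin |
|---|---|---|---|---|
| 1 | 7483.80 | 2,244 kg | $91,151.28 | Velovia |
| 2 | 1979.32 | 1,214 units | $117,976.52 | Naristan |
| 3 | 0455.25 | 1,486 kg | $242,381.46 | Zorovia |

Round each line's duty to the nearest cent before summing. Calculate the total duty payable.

Line 1 (7483.80, Velovia, 2,244 kg, $91,151.28):
Base rate for 7483.80 is $1.91/kg.
The additional-duty order on 7483.80 targets Zorovia, not Velovia; it does not apply.
Duty = 2,244 × $1.91 = $4,286.04.
Line 2 (1979.32, Naristan, 1,214 units, $117,976.52):
Base rate for 1979.32 is 25.5%.
1979.32 has an FTA preferential rate, but origin Naristan is not Durania; base rate stands.
Duty = $117,976.52 × 25.5% = $30,084.01.
Line 3 (0455.25, Zorovia, 1,486 kg, $242,381.46):
Base rate for 0455.25 is 12.5% + $2.14/kg.
Additional duty on 0455.25 from Zorovia: +25.9%. Applied ad valorem rate: 12.5% + 25.9% = 38.4%.
Duty = $242,381.46 × 38.4% + 1,486 × $2.14 = $96,254.52.
Total = $4,286.04 + $30,084.01 + $96,254.52 = $130,624.57.

$130,624.57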